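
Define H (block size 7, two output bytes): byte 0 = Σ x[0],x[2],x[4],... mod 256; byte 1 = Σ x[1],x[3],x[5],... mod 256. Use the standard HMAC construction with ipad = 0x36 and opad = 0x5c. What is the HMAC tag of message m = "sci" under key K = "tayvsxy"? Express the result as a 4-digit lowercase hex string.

Key "tayvsxy" = 74 61 79 76 73 78 79 is exactly B = 7 bytes: K' = 74 61 79 76 73 78 79.
K' ⊕ ipad = 42 57 4f 40 45 4e 4f.  K' ⊕ opad = 28 3d 25 2a 2f 24 25.
Inner input = (K'⊕ipad) ∥ m = 42 57 4f 40 45 4e 4f ∥ 73 63 69.
Inner hash: even-index sum = 392 mod 256 = 136; odd-index sum = 449 mod 256 = 193 → 88 c1.
Outer input = (K'⊕opad) ∥ inner = 28 3d 25 2a 2f 24 25 ∥ 88 c1.
Outer hash (tag): even-index sum = 354 mod 256 = 98; odd-index sum = 275 mod 256 = 19 → 62 13.

6213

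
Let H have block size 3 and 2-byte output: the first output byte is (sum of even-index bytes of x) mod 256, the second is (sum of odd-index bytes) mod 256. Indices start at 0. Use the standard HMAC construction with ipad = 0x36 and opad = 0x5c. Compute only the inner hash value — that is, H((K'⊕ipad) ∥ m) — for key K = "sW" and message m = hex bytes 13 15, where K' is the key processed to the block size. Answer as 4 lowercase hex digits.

Key "sW" = 73 57 is 2 bytes ≤ B = 3; zero-pad to 3 bytes: K' = 73 57 00.
K' ⊕ ipad = 45 61 36.
Inner input = 45 61 36 ∥ 13 15.
Inner hash: even-index sum = 144 mod 256 = 144; odd-index sum = 116 mod 256 = 116 → 90 74.

9074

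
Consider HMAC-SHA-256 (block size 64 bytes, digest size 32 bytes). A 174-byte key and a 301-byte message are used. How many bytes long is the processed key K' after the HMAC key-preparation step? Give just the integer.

64

Key is 174 > 64 bytes, so it is hashed to 32 bytes then zero-padded to 64: |K'| = 64.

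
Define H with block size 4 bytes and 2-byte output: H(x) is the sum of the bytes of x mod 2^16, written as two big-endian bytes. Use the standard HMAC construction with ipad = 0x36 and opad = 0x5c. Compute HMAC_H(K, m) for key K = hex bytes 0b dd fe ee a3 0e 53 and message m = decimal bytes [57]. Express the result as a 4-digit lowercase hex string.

0264

Key hex bytes 0b dd fe ee a3 0e 53 is 7 bytes > B = 4, so hash it first: H(key) = 03 d8, then zero-pad to 4 bytes: K' = 03 d8 00 00.
K' ⊕ ipad = 35 ee 36 36.  K' ⊕ opad = 5f 84 5c 5c.
Inner input = (K'⊕ipad) ∥ m = 35 ee 36 36 ∥ 39.
Inner hash: sum = 53+238+54+54+57 = 456 → 01 c8.
Outer input = (K'⊕opad) ∥ inner = 5f 84 5c 5c ∥ 01 c8.
Outer hash (tag): sum = 95+132+92+92+1+200 = 612 → 02 64.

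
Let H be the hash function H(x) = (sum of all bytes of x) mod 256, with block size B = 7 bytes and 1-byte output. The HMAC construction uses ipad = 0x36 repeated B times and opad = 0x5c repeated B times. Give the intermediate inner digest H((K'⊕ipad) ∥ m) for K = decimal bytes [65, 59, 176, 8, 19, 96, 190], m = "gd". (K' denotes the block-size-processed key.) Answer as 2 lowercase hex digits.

Key decimal bytes [65, 59, 176, 8, 19, 96, 190] = 41 3b b0 08 13 60 be is exactly B = 7 bytes: K' = 41 3b b0 08 13 60 be.
K' ⊕ ipad = 77 0d 86 3e 25 56 88.
Inner input = 77 0d 86 3e 25 56 88 ∥ 67 64.
Inner hash: sum = 119+13+134+62+37+86+136+103+100 = 790; mod 256 = 22 → 16.

16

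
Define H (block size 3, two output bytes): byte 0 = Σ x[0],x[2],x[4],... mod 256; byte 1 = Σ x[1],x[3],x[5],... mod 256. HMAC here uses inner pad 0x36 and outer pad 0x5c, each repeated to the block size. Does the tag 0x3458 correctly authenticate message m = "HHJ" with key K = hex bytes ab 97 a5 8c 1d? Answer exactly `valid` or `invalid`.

valid

Key hex bytes ab 97 a5 8c 1d is 5 bytes > B = 3, so hash it first: H(key) = 6d 23, then zero-pad to 3 bytes: K' = 6d 23 00.
K' ⊕ ipad = 5b 15 36; K' ⊕ opad = 31 7f 5c.
Inner hash: even-index sum = 217 mod 256 = 217; odd-index sum = 167 mod 256 = 167 → d9 a7.
Outer hash (recomputed tag): even-index sum = 308 mod 256 = 52; odd-index sum = 344 mod 256 = 88 → 34 58.
Recomputed tag = 3458; claimed = 3458 → match.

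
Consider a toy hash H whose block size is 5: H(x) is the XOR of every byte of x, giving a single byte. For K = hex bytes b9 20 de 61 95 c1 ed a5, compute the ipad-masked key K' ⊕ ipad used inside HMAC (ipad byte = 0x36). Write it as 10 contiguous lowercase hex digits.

0c36363636

Key hex bytes b9 20 de 61 95 c1 ed a5 is 8 bytes > B = 5, so hash it first: H(key) = 3a, then zero-pad to 5 bytes: K' = 3a 00 00 00 00.
XOR each byte with 0x36: 3a⊕36=0c, 00⊕36=36, 00⊕36=36, 00⊕36=36, 00⊕36=36.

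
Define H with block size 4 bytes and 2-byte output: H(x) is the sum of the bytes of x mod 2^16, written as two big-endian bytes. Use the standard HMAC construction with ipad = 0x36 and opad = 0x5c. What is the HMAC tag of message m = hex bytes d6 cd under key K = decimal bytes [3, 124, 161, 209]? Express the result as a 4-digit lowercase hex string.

02ac

Key decimal bytes [3, 124, 161, 209] = 03 7c a1 d1 is exactly B = 4 bytes: K' = 03 7c a1 d1.
K' ⊕ ipad = 35 4a 97 e7.  K' ⊕ opad = 5f 20 fd 8d.
Inner input = (K'⊕ipad) ∥ m = 35 4a 97 e7 ∥ d6 cd.
Inner hash: sum = 53+74+151+231+214+205 = 928 → 03 a0.
Outer input = (K'⊕opad) ∥ inner = 5f 20 fd 8d ∥ 03 a0.
Outer hash (tag): sum = 95+32+253+141+3+160 = 684 → 02 ac.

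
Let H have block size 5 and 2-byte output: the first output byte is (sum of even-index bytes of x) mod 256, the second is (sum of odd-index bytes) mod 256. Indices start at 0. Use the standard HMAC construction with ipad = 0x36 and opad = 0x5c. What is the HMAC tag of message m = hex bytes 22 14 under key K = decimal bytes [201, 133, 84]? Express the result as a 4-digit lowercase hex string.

Key decimal bytes [201, 133, 84] = c9 85 54 is 3 bytes ≤ B = 5; zero-pad to 5 bytes: K' = c9 85 54 00 00.
K' ⊕ ipad = ff b3 62 36 36.  K' ⊕ opad = 95 d9 08 5c 5c.
Inner input = (K'⊕ipad) ∥ m = ff b3 62 36 36 ∥ 22 14.
Inner hash: even-index sum = 427 mod 256 = 171; odd-index sum = 267 mod 256 = 11 → ab 0b.
Outer input = (K'⊕opad) ∥ inner = 95 d9 08 5c 5c ∥ ab 0b.
Outer hash (tag): even-index sum = 260 mod 256 = 4; odd-index sum = 480 mod 256 = 224 → 04 e0.

04e0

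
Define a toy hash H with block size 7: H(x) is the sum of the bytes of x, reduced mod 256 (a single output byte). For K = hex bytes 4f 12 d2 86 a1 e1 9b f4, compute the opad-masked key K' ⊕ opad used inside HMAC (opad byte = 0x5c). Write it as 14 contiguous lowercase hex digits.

965c5c5c5c5c5c

Key hex bytes 4f 12 d2 86 a1 e1 9b f4 is 8 bytes > B = 7, so hash it first: H(key) = ca, then zero-pad to 7 bytes: K' = ca 00 00 00 00 00 00.
XOR each byte with 0x5c: ca⊕5c=96, 00⊕5c=5c, 00⊕5c=5c, 00⊕5c=5c, 00⊕5c=5c, 00⊕5c=5c, 00⊕5c=5c.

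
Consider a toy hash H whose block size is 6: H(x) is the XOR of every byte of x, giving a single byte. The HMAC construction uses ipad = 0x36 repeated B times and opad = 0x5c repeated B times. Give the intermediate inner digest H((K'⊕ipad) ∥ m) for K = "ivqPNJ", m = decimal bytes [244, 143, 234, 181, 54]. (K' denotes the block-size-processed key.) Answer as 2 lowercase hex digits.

Key "ivqPNJ" = 69 76 71 50 4e 4a is exactly B = 6 bytes: K' = 69 76 71 50 4e 4a.
K' ⊕ ipad = 5f 40 47 66 78 7c.
Inner input = 5f 40 47 66 78 7c ∥ f4 8f ea b5 36.
Inner hash: XOR 5f⊕40⊕47⊕66⊕78⊕7c⊕f4⊕8f⊕ea⊕b5⊕36 = 28.

28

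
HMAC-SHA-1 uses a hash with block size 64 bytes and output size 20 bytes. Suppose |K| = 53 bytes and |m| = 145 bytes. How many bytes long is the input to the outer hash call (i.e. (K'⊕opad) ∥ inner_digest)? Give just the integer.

Key is 53 ≤ 64 bytes, zero-padded: |K'| = 64.
Outer input = (K'⊕opad) ∥ H(inner) → 64 + 20 = 84 bytes.

84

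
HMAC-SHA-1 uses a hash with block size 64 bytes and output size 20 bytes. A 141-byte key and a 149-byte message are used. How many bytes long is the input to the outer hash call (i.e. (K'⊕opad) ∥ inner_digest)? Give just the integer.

84

Key is 141 > 64 bytes, so it is hashed to 20 bytes then zero-padded to 64: |K'| = 64.
Outer input = (K'⊕opad) ∥ H(inner) → 64 + 20 = 84 bytes.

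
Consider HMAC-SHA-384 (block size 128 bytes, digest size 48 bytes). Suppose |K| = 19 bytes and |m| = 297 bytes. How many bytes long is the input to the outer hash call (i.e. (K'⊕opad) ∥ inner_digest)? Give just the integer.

176

Key is 19 ≤ 128 bytes, zero-padded: |K'| = 128.
Outer input = (K'⊕opad) ∥ H(inner) → 128 + 48 = 176 bytes.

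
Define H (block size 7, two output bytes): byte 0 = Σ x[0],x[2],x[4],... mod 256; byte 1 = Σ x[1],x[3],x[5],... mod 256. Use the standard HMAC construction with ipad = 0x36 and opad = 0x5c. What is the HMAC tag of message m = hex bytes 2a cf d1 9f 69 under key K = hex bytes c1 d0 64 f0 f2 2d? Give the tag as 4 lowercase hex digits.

Key hex bytes c1 d0 64 f0 f2 2d is 6 bytes ≤ B = 7; zero-pad to 7 bytes: K' = c1 d0 64 f0 f2 2d 00.
K' ⊕ ipad = f7 e6 52 c6 c4 1b 36.  K' ⊕ opad = 9d 8c 38 ac ae 71 5c.
Inner input = (K'⊕ipad) ∥ m = f7 e6 52 c6 c4 1b 36 ∥ 2a cf d1 9f 69.
Inner hash: even-index sum = 945 mod 256 = 177; odd-index sum = 811 mod 256 = 43 → b1 2b.
Outer input = (K'⊕opad) ∥ inner = 9d 8c 38 ac ae 71 5c ∥ b1 2b.
Outer hash (tag): even-index sum = 522 mod 256 = 10; odd-index sum = 602 mod 256 = 90 → 0a 5a.

0a5a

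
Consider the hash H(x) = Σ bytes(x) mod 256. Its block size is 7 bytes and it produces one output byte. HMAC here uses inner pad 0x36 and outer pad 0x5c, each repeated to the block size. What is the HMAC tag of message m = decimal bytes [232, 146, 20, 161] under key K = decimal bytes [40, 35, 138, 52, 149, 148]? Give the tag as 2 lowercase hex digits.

Key decimal bytes [40, 35, 138, 52, 149, 148] = 28 23 8a 34 95 94 is 6 bytes ≤ B = 7; zero-pad to 7 bytes: K' = 28 23 8a 34 95 94 00.
K' ⊕ ipad = 1e 15 bc 02 a3 a2 36.  K' ⊕ opad = 74 7f d6 68 c9 c8 5c.
Inner input = (K'⊕ipad) ∥ m = 1e 15 bc 02 a3 a2 36 ∥ e8 92 14 a1.
Inner hash: sum = 30+21+188+2+163+162+54+232+146+20+161 = 1179; mod 256 = 155 → 9b.
Outer input = (K'⊕opad) ∥ inner = 74 7f d6 68 c9 c8 5c ∥ 9b.
Outer hash (tag): sum = 116+127+214+104+201+200+92+155 = 1209; mod 256 = 185 → b9.

b9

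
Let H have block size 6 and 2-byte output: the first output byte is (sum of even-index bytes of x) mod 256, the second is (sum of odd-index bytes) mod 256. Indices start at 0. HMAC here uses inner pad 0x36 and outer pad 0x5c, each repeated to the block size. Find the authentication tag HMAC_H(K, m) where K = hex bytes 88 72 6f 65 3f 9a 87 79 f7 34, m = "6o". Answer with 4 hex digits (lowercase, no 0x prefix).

c4fd

Key hex bytes 88 72 6f 65 3f 9a 87 79 f7 34 is 10 bytes > B = 6, so hash it first: H(key) = b4 1e, then zero-pad to 6 bytes: K' = b4 1e 00 00 00 00.
K' ⊕ ipad = 82 28 36 36 36 36.  K' ⊕ opad = e8 42 5c 5c 5c 5c.
Inner input = (K'⊕ipad) ∥ m = 82 28 36 36 36 36 ∥ 36 6f.
Inner hash: even-index sum = 292 mod 256 = 36; odd-index sum = 259 mod 256 = 3 → 24 03.
Outer input = (K'⊕opad) ∥ inner = e8 42 5c 5c 5c 5c ∥ 24 03.
Outer hash (tag): even-index sum = 452 mod 256 = 196; odd-index sum = 253 mod 256 = 253 → c4 fd.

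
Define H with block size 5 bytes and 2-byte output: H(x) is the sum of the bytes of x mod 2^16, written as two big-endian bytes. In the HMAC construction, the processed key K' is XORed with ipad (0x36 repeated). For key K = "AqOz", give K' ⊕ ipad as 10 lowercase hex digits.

Key "AqOz" = 41 71 4f 7a is 4 bytes ≤ B = 5; zero-pad to 5 bytes: K' = 41 71 4f 7a 00.
XOR each byte with 0x36: 41⊕36=77, 71⊕36=47, 4f⊕36=79, 7a⊕36=4c, 00⊕36=36.

7747794c36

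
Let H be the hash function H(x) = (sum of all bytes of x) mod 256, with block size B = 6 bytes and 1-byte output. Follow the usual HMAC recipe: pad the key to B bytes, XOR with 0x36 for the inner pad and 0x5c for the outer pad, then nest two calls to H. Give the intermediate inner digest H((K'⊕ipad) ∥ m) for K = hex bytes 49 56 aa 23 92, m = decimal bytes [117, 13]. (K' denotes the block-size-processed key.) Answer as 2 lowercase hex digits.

Key hex bytes 49 56 aa 23 92 is 5 bytes ≤ B = 6; zero-pad to 6 bytes: K' = 49 56 aa 23 92 00.
K' ⊕ ipad = 7f 60 9c 15 a4 36.
Inner input = 7f 60 9c 15 a4 36 ∥ 75 0d.
Inner hash: sum = 127+96+156+21+164+54+117+13 = 748; mod 256 = 236 → ec.

ec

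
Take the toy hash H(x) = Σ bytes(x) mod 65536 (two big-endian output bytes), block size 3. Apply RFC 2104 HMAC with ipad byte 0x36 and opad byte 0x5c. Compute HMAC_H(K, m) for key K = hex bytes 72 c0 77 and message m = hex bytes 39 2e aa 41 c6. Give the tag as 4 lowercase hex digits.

Key hex bytes 72 c0 77 is exactly B = 3 bytes: K' = 72 c0 77.
K' ⊕ ipad = 44 f6 41.  K' ⊕ opad = 2e 9c 2b.
Inner input = (K'⊕ipad) ∥ m = 44 f6 41 ∥ 39 2e aa 41 c6.
Inner hash: sum = 68+246+65+57+46+170+65+198 = 915 → 03 93.
Outer input = (K'⊕opad) ∥ inner = 2e 9c 2b ∥ 03 93.
Outer hash (tag): sum = 46+156+43+3+147 = 395 → 01 8b.

018b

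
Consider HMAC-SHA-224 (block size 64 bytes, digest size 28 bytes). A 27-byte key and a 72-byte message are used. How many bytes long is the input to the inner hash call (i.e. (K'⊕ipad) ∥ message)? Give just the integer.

Key is 27 ≤ 64 bytes, zero-padded: |K'| = 64.
Inner input = (K'⊕ipad) ∥ m → 64 + 72 = 136 bytes.

136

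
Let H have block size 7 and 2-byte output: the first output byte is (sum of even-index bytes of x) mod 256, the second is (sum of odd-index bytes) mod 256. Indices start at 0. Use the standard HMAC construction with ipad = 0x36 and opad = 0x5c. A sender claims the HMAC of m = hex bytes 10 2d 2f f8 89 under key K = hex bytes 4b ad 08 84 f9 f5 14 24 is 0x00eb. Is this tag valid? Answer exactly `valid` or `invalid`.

valid

Key hex bytes 4b ad 08 84 f9 f5 14 24 is 8 bytes > B = 7, so hash it first: H(key) = 60 4a, then zero-pad to 7 bytes: K' = 60 4a 00 00 00 00 00.
K' ⊕ ipad = 56 7c 36 36 36 36 36; K' ⊕ opad = 3c 16 5c 5c 5c 5c 5c.
Inner hash: even-index sum = 541 mod 256 = 29; odd-index sum = 432 mod 256 = 176 → 1d b0.
Outer hash (recomputed tag): even-index sum = 512 mod 256 = 0; odd-index sum = 235 mod 256 = 235 → 00 eb.
Recomputed tag = 00eb; claimed = 00eb → match.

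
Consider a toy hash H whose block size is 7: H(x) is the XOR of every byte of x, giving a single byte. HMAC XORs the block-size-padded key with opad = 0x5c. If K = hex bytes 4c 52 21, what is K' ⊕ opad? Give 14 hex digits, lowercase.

100e7d5c5c5c5c

Key hex bytes 4c 52 21 is 3 bytes ≤ B = 7; zero-pad to 7 bytes: K' = 4c 52 21 00 00 00 00.
XOR each byte with 0x5c: 4c⊕5c=10, 52⊕5c=0e, 21⊕5c=7d, 00⊕5c=5c, 00⊕5c=5c, 00⊕5c=5c, 00⊕5c=5c.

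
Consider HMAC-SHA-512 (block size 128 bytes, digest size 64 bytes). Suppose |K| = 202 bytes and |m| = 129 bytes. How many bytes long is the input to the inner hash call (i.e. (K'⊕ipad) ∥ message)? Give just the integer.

257

Key is 202 > 128 bytes, so it is hashed to 64 bytes then zero-padded to 128: |K'| = 128.
Inner input = (K'⊕ipad) ∥ m → 128 + 129 = 257 bytes.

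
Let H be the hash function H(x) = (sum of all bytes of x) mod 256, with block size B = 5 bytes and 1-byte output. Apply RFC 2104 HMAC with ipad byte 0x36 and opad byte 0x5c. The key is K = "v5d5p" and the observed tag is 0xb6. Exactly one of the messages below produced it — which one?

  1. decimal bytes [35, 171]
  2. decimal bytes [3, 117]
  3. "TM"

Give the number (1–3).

Key "v5d5p" = 76 35 64 35 70 is exactly B = 5 bytes: K' = 76 35 64 35 70.
K' ⊕ ipad = 40 03 52 03 46; K' ⊕ opad = 2a 69 38 69 2c.
m1: inner = H(40 03 52 03 46 23 ab) = ac; tag = H(2a 69 38 69 2c ac) = 0c
m2: inner = H(40 03 52 03 46 03 75) = 56; tag = H(2a 69 38 69 2c 56) = b6 ← matches
m3: inner = H(40 03 52 03 46 54 4d) = 7f; tag = H(2a 69 38 69 2c 7f) = df

2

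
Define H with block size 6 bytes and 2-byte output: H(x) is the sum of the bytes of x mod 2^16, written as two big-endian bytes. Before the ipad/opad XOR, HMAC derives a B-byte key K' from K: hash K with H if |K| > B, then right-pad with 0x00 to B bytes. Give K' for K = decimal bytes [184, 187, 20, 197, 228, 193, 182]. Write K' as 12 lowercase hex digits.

|K| = 7 > B = 6, so first hash the key.
H(K): sum = 184+187+20+197+228+193+182 = 1191 → 04 a7.
Zero-pad H(K) = 04 a7 to 6 bytes: K' = 04 a7 00 00 00 00.

04a700000000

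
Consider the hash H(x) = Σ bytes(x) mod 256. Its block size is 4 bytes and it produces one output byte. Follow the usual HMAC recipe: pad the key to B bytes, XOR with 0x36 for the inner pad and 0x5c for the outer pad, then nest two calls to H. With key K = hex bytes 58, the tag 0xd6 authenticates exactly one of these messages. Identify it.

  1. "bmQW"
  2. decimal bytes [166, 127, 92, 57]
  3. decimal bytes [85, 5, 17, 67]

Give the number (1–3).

3

Key hex bytes 58 is 1 byte ≤ B = 4; zero-pad to 4 bytes: K' = 58 00 00 00.
K' ⊕ ipad = 6e 36 36 36; K' ⊕ opad = 04 5c 5c 5c.
m1: inner = H(6e 36 36 36 62 6d 51 57) = 87; tag = H(04 5c 5c 5c 87) = 9f
m2: inner = H(6e 36 36 36 a6 7f 5c 39) = ca; tag = H(04 5c 5c 5c ca) = e2
m3: inner = H(6e 36 36 36 55 05 11 43) = be; tag = H(04 5c 5c 5c be) = d6 ← matches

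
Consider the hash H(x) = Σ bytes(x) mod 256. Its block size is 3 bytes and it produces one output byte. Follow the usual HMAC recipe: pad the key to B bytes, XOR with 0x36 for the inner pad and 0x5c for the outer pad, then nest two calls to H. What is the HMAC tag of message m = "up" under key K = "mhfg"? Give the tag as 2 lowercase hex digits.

Key "mhfg" = 6d 68 66 67 is 4 bytes > B = 3, so hash it first: H(key) = a2, then zero-pad to 3 bytes: K' = a2 00 00.
K' ⊕ ipad = 94 36 36.  K' ⊕ opad = fe 5c 5c.
Inner input = (K'⊕ipad) ∥ m = 94 36 36 ∥ 75 70.
Inner hash: sum = 148+54+54+117+112 = 485; mod 256 = 229 → e5.
Outer input = (K'⊕opad) ∥ inner = fe 5c 5c ∥ e5.
Outer hash (tag): sum = 254+92+92+229 = 667; mod 256 = 155 → 9b.

9b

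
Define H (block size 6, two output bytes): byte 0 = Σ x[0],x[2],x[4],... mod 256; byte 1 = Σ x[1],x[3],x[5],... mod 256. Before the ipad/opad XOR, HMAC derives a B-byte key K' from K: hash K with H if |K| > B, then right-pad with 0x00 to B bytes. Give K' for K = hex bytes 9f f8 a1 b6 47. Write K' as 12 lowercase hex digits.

Key hex bytes 9f f8 a1 b6 47 is 5 bytes ≤ B = 6; zero-pad to 6 bytes: K' = 9f f8 a1 b6 47 00.

9ff8a1b64700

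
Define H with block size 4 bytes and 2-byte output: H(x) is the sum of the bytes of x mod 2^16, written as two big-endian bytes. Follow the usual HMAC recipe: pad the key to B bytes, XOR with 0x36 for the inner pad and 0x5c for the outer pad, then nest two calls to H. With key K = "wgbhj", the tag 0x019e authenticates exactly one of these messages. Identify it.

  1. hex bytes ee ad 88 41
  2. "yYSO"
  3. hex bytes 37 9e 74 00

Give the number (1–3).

Key "wgbhj" = 77 67 62 68 6a is 5 bytes > B = 4, so hash it first: H(key) = 02 12, then zero-pad to 4 bytes: K' = 02 12 00 00.
K' ⊕ ipad = 34 24 36 36; K' ⊕ opad = 5e 4e 5c 5c.
m1: inner = H(34 24 36 36 ee ad 88 41) = 03 28; tag = H(5e 4e 5c 5c 03 28) = 018f
m2: inner = H(34 24 36 36 79 59 53 4f) = 02 38; tag = H(5e 4e 5c 5c 02 38) = 019e ← matches
m3: inner = H(34 24 36 36 37 9e 74 00) = 02 0d; tag = H(5e 4e 5c 5c 02 0d) = 0173

2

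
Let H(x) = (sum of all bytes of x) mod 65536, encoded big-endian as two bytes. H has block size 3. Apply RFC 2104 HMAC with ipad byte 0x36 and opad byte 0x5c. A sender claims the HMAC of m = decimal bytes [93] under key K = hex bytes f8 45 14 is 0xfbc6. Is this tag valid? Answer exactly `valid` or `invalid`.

Key hex bytes f8 45 14 is exactly B = 3 bytes: K' = f8 45 14.
K' ⊕ ipad = ce 73 22; K' ⊕ opad = a4 19 48.
Inner hash: sum = 206+115+34+93 = 448 → 01 c0.
Outer hash (recomputed tag): sum = 164+25+72+1+192 = 454 → 01 c6.
Recomputed tag = 01c6; claimed = fbc6 → mismatch.

invalid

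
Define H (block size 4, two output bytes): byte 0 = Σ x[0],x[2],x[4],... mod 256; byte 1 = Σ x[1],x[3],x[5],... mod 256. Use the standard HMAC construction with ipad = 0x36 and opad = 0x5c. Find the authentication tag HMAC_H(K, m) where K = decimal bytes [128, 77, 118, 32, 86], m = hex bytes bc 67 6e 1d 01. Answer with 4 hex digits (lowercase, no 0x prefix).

Key decimal bytes [128, 77, 118, 32, 86] = 80 4d 76 20 56 is 5 bytes > B = 4, so hash it first: H(key) = 4c 6d, then zero-pad to 4 bytes: K' = 4c 6d 00 00.
K' ⊕ ipad = 7a 5b 36 36.  K' ⊕ opad = 10 31 5c 5c.
Inner input = (K'⊕ipad) ∥ m = 7a 5b 36 36 ∥ bc 67 6e 1d 01.
Inner hash: even-index sum = 475 mod 256 = 219; odd-index sum = 277 mod 256 = 21 → db 15.
Outer input = (K'⊕opad) ∥ inner = 10 31 5c 5c ∥ db 15.
Outer hash (tag): even-index sum = 327 mod 256 = 71; odd-index sum = 162 mod 256 = 162 → 47 a2.

47a2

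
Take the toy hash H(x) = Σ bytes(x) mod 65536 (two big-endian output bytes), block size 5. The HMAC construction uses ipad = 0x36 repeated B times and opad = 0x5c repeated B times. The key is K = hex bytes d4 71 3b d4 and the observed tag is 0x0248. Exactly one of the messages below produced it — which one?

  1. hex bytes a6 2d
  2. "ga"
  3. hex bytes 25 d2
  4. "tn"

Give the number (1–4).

3

Key hex bytes d4 71 3b d4 is 4 bytes ≤ B = 5; zero-pad to 5 bytes: K' = d4 71 3b d4 00.
K' ⊕ ipad = e2 47 0d e2 36; K' ⊕ opad = 88 2d 67 88 5c.
m1: inner = H(e2 47 0d e2 36 a6 2d) = 03 21; tag = H(88 2d 67 88 5c 03 21) = 0224
m2: inner = H(e2 47 0d e2 36 67 61) = 03 16; tag = H(88 2d 67 88 5c 03 16) = 0219
m3: inner = H(e2 47 0d e2 36 25 d2) = 03 45; tag = H(88 2d 67 88 5c 03 45) = 0248 ← matches
m4: inner = H(e2 47 0d e2 36 74 6e) = 03 30; tag = H(88 2d 67 88 5c 03 30) = 0233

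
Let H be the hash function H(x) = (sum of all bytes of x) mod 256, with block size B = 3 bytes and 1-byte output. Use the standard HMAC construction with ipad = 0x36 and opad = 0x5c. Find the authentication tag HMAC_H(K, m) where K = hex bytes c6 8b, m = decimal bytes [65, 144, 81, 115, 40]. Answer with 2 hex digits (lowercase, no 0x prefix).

Key hex bytes c6 8b is 2 bytes ≤ B = 3; zero-pad to 3 bytes: K' = c6 8b 00.
K' ⊕ ipad = f0 bd 36.  K' ⊕ opad = 9a d7 5c.
Inner input = (K'⊕ipad) ∥ m = f0 bd 36 ∥ 41 90 51 73 28.
Inner hash: sum = 240+189+54+65+144+81+115+40 = 928; mod 256 = 160 → a0.
Outer input = (K'⊕opad) ∥ inner = 9a d7 5c ∥ a0.
Outer hash (tag): sum = 154+215+92+160 = 621; mod 256 = 109 → 6d.

6d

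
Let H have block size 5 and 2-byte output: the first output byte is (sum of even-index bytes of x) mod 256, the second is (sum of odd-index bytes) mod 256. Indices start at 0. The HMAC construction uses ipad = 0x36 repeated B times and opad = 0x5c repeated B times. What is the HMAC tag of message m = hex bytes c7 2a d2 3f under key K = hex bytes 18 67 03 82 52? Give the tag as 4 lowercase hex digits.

4f49

Key hex bytes 18 67 03 82 52 is exactly B = 5 bytes: K' = 18 67 03 82 52.
K' ⊕ ipad = 2e 51 35 b4 64.  K' ⊕ opad = 44 3b 5f de 0e.
Inner input = (K'⊕ipad) ∥ m = 2e 51 35 b4 64 ∥ c7 2a d2 3f.
Inner hash: even-index sum = 304 mod 256 = 48; odd-index sum = 670 mod 256 = 158 → 30 9e.
Outer input = (K'⊕opad) ∥ inner = 44 3b 5f de 0e ∥ 30 9e.
Outer hash (tag): even-index sum = 335 mod 256 = 79; odd-index sum = 329 mod 256 = 73 → 4f 49.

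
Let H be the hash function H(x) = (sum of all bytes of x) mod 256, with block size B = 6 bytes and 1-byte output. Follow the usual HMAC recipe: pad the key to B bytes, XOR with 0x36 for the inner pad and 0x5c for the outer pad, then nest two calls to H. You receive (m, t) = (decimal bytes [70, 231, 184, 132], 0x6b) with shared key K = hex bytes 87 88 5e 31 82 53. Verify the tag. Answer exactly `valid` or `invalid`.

valid

Key hex bytes 87 88 5e 31 82 53 is exactly B = 6 bytes: K' = 87 88 5e 31 82 53.
K' ⊕ ipad = b1 be 68 07 b4 65; K' ⊕ opad = db d4 02 6d de 0f.
Inner hash: sum = 177+190+104+7+180+101+70+231+184+132 = 1376; mod 256 = 96 → 60.
Outer hash (recomputed tag): sum = 219+212+2+109+222+15+96 = 875; mod 256 = 107 → 6b.
Recomputed tag = 6b; claimed = 6b → match.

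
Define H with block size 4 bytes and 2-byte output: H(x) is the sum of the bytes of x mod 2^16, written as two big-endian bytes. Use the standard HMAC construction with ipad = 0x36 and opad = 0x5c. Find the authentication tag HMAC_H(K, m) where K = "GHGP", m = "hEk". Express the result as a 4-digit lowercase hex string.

0136

Key "GHGP" = 47 48 47 50 is exactly B = 4 bytes: K' = 47 48 47 50.
K' ⊕ ipad = 71 7e 71 66.  K' ⊕ opad = 1b 14 1b 0c.
Inner input = (K'⊕ipad) ∥ m = 71 7e 71 66 ∥ 68 45 6b.
Inner hash: sum = 113+126+113+102+104+69+107 = 734 → 02 de.
Outer input = (K'⊕opad) ∥ inner = 1b 14 1b 0c ∥ 02 de.
Outer hash (tag): sum = 27+20+27+12+2+222 = 310 → 01 36.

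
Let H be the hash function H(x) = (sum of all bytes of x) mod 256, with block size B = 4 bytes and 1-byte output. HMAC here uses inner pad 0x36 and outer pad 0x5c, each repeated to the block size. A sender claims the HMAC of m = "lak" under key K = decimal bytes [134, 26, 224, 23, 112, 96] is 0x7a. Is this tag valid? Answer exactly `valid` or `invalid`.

valid

Key decimal bytes [134, 26, 224, 23, 112, 96] = 86 1a e0 17 70 60 is 6 bytes > B = 4, so hash it first: H(key) = 67, then zero-pad to 4 bytes: K' = 67 00 00 00.
K' ⊕ ipad = 51 36 36 36; K' ⊕ opad = 3b 5c 5c 5c.
Inner hash: sum = 81+54+54+54+108+97+107 = 555; mod 256 = 43 → 2b.
Outer hash (recomputed tag): sum = 59+92+92+92+43 = 378; mod 256 = 122 → 7a.
Recomputed tag = 7a; claimed = 7a → match.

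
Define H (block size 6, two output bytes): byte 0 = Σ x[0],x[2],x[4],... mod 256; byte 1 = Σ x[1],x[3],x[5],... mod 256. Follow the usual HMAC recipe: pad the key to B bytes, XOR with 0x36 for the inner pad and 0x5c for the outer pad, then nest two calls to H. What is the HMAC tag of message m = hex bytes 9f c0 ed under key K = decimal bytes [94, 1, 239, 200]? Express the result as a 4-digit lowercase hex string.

Key decimal bytes [94, 1, 239, 200] = 5e 01 ef c8 is 4 bytes ≤ B = 6; zero-pad to 6 bytes: K' = 5e 01 ef c8 00 00.
K' ⊕ ipad = 68 37 d9 fe 36 36.  K' ⊕ opad = 02 5d b3 94 5c 5c.
Inner input = (K'⊕ipad) ∥ m = 68 37 d9 fe 36 36 ∥ 9f c0 ed.
Inner hash: even-index sum = 771 mod 256 = 3; odd-index sum = 555 mod 256 = 43 → 03 2b.
Outer input = (K'⊕opad) ∥ inner = 02 5d b3 94 5c 5c ∥ 03 2b.
Outer hash (tag): even-index sum = 276 mod 256 = 20; odd-index sum = 376 mod 256 = 120 → 14 78.

1478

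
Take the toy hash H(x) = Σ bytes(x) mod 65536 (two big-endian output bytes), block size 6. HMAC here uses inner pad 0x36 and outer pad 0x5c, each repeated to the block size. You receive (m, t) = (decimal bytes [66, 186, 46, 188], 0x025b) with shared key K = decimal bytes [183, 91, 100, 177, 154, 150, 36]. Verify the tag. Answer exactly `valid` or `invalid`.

Key decimal bytes [183, 91, 100, 177, 154, 150, 36] = b7 5b 64 b1 9a 96 24 is 7 bytes > B = 6, so hash it first: H(key) = 03 7b, then zero-pad to 6 bytes: K' = 03 7b 00 00 00 00.
K' ⊕ ipad = 35 4d 36 36 36 36; K' ⊕ opad = 5f 27 5c 5c 5c 5c.
Inner hash: sum = 53+77+54+54+54+54+66+186+46+188 = 832 → 03 40.
Outer hash (recomputed tag): sum = 95+39+92+92+92+92+3+64 = 569 → 02 39.
Recomputed tag = 0239; claimed = 025b → mismatch.

invalid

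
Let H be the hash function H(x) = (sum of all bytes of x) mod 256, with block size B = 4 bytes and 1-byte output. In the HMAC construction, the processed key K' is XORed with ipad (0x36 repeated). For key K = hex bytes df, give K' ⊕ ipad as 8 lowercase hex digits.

e9363636

Key hex bytes df is 1 byte ≤ B = 4; zero-pad to 4 bytes: K' = df 00 00 00.
XOR each byte with 0x36: df⊕36=e9, 00⊕36=36, 00⊕36=36, 00⊕36=36.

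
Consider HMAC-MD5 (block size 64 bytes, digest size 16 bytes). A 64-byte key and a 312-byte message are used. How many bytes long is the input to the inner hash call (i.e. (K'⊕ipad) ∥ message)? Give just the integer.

Key is 64 ≤ 64 bytes, zero-padded: |K'| = 64.
Inner input = (K'⊕ipad) ∥ m → 64 + 312 = 376 bytes.

376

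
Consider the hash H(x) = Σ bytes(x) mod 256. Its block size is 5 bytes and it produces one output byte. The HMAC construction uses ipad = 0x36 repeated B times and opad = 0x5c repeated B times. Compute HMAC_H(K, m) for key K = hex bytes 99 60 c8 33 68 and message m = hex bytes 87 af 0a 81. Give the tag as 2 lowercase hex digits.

Key hex bytes 99 60 c8 33 68 is exactly B = 5 bytes: K' = 99 60 c8 33 68.
K' ⊕ ipad = af 56 fe 05 5e.  K' ⊕ opad = c5 3c 94 6f 34.
Inner input = (K'⊕ipad) ∥ m = af 56 fe 05 5e ∥ 87 af 0a 81.
Inner hash: sum = 175+86+254+5+94+135+175+10+129 = 1063; mod 256 = 39 → 27.
Outer input = (K'⊕opad) ∥ inner = c5 3c 94 6f 34 ∥ 27.
Outer hash (tag): sum = 197+60+148+111+52+39 = 607; mod 256 = 95 → 5f.

5f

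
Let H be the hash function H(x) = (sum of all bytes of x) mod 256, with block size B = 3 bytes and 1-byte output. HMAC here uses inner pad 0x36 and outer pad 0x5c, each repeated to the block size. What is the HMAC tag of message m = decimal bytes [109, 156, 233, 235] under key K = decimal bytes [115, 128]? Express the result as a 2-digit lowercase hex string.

75

Key decimal bytes [115, 128] = 73 80 is 2 bytes ≤ B = 3; zero-pad to 3 bytes: K' = 73 80 00.
K' ⊕ ipad = 45 b6 36.  K' ⊕ opad = 2f dc 5c.
Inner input = (K'⊕ipad) ∥ m = 45 b6 36 ∥ 6d 9c e9 eb.
Inner hash: sum = 69+182+54+109+156+233+235 = 1038; mod 256 = 14 → 0e.
Outer input = (K'⊕opad) ∥ inner = 2f dc 5c ∥ 0e.
Outer hash (tag): sum = 47+220+92+14 = 373; mod 256 = 117 → 75.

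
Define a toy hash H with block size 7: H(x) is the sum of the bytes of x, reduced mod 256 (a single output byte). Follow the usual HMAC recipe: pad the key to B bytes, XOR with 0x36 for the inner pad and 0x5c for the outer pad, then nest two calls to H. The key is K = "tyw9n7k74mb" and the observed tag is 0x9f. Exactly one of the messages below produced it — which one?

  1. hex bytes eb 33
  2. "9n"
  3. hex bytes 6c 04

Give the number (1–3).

Key "tyw9n7k74mb" = 74 79 77 39 6e 37 6b 37 34 6d 62 is 11 bytes > B = 7, so hash it first: H(key) = e7, then zero-pad to 7 bytes: K' = e7 00 00 00 00 00 00.
K' ⊕ ipad = d1 36 36 36 36 36 36; K' ⊕ opad = bb 5c 5c 5c 5c 5c 5c.
m1: inner = H(d1 36 36 36 36 36 36 eb 33) = 33; tag = H(bb 5c 5c 5c 5c 5c 5c 33) = 16
m2: inner = H(d1 36 36 36 36 36 36 39 6e) = bc; tag = H(bb 5c 5c 5c 5c 5c 5c bc) = 9f ← matches
m3: inner = H(d1 36 36 36 36 36 36 6c 04) = 85; tag = H(bb 5c 5c 5c 5c 5c 5c 85) = 68

2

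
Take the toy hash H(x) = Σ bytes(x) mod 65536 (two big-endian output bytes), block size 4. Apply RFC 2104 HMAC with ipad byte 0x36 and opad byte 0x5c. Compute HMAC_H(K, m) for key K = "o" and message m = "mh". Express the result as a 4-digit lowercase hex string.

0218

Key "o" = 6f is 1 byte ≤ B = 4; zero-pad to 4 bytes: K' = 6f 00 00 00.
K' ⊕ ipad = 59 36 36 36.  K' ⊕ opad = 33 5c 5c 5c.
Inner input = (K'⊕ipad) ∥ m = 59 36 36 36 ∥ 6d 68.
Inner hash: sum = 89+54+54+54+109+104 = 464 → 01 d0.
Outer input = (K'⊕opad) ∥ inner = 33 5c 5c 5c ∥ 01 d0.
Outer hash (tag): sum = 51+92+92+92+1+208 = 536 → 02 18.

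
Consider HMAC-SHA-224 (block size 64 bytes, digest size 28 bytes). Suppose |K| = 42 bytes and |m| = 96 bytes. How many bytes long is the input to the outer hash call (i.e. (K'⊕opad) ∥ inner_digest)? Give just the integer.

92

Key is 42 ≤ 64 bytes, zero-padded: |K'| = 64.
Outer input = (K'⊕opad) ∥ H(inner) → 64 + 28 = 92 bytes.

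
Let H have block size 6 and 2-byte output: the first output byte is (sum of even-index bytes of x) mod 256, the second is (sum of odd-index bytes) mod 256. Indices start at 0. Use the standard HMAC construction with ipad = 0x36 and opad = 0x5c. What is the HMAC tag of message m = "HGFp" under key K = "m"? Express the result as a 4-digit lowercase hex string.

3e6d

Key "m" = 6d is 1 byte ≤ B = 6; zero-pad to 6 bytes: K' = 6d 00 00 00 00 00.
K' ⊕ ipad = 5b 36 36 36 36 36.  K' ⊕ opad = 31 5c 5c 5c 5c 5c.
Inner input = (K'⊕ipad) ∥ m = 5b 36 36 36 36 36 ∥ 48 47 46 70.
Inner hash: even-index sum = 341 mod 256 = 85; odd-index sum = 345 mod 256 = 89 → 55 59.
Outer input = (K'⊕opad) ∥ inner = 31 5c 5c 5c 5c 5c ∥ 55 59.
Outer hash (tag): even-index sum = 318 mod 256 = 62; odd-index sum = 365 mod 256 = 109 → 3e 6d.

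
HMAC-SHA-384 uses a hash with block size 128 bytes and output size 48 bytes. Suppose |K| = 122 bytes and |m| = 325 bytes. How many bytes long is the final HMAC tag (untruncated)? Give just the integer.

48

The tag is one SHA-384 digest: 48 bytes.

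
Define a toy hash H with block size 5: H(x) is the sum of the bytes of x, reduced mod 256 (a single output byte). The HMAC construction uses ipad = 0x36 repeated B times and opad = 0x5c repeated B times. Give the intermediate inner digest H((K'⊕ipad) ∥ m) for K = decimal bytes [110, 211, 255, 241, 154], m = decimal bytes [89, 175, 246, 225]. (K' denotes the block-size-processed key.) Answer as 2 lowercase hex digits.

Key decimal bytes [110, 211, 255, 241, 154] = 6e d3 ff f1 9a is exactly B = 5 bytes: K' = 6e d3 ff f1 9a.
K' ⊕ ipad = 58 e5 c9 c7 ac.
Inner input = 58 e5 c9 c7 ac ∥ 59 af f6 e1.
Inner hash: sum = 88+229+201+199+172+89+175+246+225 = 1624; mod 256 = 88 → 58.

58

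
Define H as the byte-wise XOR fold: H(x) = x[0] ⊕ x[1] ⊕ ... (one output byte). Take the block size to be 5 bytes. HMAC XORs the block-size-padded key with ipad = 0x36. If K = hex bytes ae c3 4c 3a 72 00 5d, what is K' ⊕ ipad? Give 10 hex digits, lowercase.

Key hex bytes ae c3 4c 3a 72 00 5d is 7 bytes > B = 5, so hash it first: H(key) = 34, then zero-pad to 5 bytes: K' = 34 00 00 00 00.
XOR each byte with 0x36: 34⊕36=02, 00⊕36=36, 00⊕36=36, 00⊕36=36, 00⊕36=36.

0236363636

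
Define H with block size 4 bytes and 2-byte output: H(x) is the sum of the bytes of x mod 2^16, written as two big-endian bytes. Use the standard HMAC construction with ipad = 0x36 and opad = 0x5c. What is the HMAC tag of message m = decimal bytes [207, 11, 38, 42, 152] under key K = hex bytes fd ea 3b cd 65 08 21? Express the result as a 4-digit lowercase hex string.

01e8

Key hex bytes fd ea 3b cd 65 08 21 is 7 bytes > B = 4, so hash it first: H(key) = 03 7d, then zero-pad to 4 bytes: K' = 03 7d 00 00.
K' ⊕ ipad = 35 4b 36 36.  K' ⊕ opad = 5f 21 5c 5c.
Inner input = (K'⊕ipad) ∥ m = 35 4b 36 36 ∥ cf 0b 26 2a 98.
Inner hash: sum = 53+75+54+54+207+11+38+42+152 = 686 → 02 ae.
Outer input = (K'⊕opad) ∥ inner = 5f 21 5c 5c ∥ 02 ae.
Outer hash (tag): sum = 95+33+92+92+2+174 = 488 → 01 e8.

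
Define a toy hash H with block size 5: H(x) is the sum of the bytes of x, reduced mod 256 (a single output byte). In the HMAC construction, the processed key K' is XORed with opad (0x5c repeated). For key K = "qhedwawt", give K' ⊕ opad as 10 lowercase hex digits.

395c5c5c5c

Key "qhedwawt" = 71 68 65 64 77 61 77 74 is 8 bytes > B = 5, so hash it first: H(key) = 65, then zero-pad to 5 bytes: K' = 65 00 00 00 00.
XOR each byte with 0x5c: 65⊕5c=39, 00⊕5c=5c, 00⊕5c=5c, 00⊕5c=5c, 00⊕5c=5c.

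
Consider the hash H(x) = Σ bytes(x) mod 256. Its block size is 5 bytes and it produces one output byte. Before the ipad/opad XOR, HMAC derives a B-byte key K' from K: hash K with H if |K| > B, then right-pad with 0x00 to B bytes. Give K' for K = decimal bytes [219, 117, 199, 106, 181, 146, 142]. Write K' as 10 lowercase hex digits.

|K| = 7 > B = 5, so first hash the key.
H(K): sum = 219+117+199+106+181+146+142 = 1110; mod 256 = 86 → 56.
Zero-pad H(K) = 56 to 5 bytes: K' = 56 00 00 00 00.

5600000000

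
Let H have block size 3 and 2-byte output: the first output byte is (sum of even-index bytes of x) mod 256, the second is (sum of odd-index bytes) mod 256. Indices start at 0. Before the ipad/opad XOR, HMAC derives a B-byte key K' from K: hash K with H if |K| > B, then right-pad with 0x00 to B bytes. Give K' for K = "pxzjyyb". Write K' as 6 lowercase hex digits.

c55b00

|K| = 7 > B = 3, so first hash the key.
H(K): even-index sum = 453 mod 256 = 197; odd-index sum = 347 mod 256 = 91 → c5 5b.
Zero-pad H(K) = c5 5b to 3 bytes: K' = c5 5b 00.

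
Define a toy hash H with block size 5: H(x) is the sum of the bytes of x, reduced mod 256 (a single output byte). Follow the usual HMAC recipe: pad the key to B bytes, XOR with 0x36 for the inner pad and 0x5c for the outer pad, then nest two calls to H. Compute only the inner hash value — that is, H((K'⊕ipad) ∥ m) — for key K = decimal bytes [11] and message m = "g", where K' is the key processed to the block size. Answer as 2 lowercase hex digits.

Key decimal bytes [11] = 0b is 1 byte ≤ B = 5; zero-pad to 5 bytes: K' = 0b 00 00 00 00.
K' ⊕ ipad = 3d 36 36 36 36.
Inner input = 3d 36 36 36 36 ∥ 67.
Inner hash: sum = 61+54+54+54+54+103 = 380; mod 256 = 124 → 7c.

7c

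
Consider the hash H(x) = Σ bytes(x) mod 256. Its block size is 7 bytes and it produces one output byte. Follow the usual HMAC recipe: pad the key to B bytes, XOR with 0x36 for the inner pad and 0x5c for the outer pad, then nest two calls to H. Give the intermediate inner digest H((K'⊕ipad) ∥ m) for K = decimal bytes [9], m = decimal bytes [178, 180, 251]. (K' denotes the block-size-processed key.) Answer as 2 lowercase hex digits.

Key decimal bytes [9] = 09 is 1 byte ≤ B = 7; zero-pad to 7 bytes: K' = 09 00 00 00 00 00 00.
K' ⊕ ipad = 3f 36 36 36 36 36 36.
Inner input = 3f 36 36 36 36 36 36 ∥ b2 b4 fb.
Inner hash: sum = 63+54+54+54+54+54+54+178+180+251 = 996; mod 256 = 228 → e4.

e4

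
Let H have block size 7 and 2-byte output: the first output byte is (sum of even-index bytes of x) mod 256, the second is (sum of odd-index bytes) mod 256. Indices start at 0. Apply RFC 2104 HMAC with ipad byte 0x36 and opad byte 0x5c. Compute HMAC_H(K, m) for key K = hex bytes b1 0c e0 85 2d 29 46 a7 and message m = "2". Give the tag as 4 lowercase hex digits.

61c9

Key hex bytes b1 0c e0 85 2d 29 46 a7 is 8 bytes > B = 7, so hash it first: H(key) = 04 61, then zero-pad to 7 bytes: K' = 04 61 00 00 00 00 00.
K' ⊕ ipad = 32 57 36 36 36 36 36.  K' ⊕ opad = 58 3d 5c 5c 5c 5c 5c.
Inner input = (K'⊕ipad) ∥ m = 32 57 36 36 36 36 36 ∥ 32.
Inner hash: even-index sum = 212 mod 256 = 212; odd-index sum = 245 mod 256 = 245 → d4 f5.
Outer input = (K'⊕opad) ∥ inner = 58 3d 5c 5c 5c 5c 5c ∥ d4 f5.
Outer hash (tag): even-index sum = 609 mod 256 = 97; odd-index sum = 457 mod 256 = 201 → 61 c9.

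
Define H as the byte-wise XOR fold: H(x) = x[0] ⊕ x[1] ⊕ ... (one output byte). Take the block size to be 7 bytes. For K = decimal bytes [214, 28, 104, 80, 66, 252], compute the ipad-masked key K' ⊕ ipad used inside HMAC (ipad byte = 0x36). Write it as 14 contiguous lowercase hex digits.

Key decimal bytes [214, 28, 104, 80, 66, 252] = d6 1c 68 50 42 fc is 6 bytes ≤ B = 7; zero-pad to 7 bytes: K' = d6 1c 68 50 42 fc 00.
XOR each byte with 0x36: d6⊕36=e0, 1c⊕36=2a, 68⊕36=5e, 50⊕36=66, 42⊕36=74, fc⊕36=ca, 00⊕36=36.

e02a5e6674ca36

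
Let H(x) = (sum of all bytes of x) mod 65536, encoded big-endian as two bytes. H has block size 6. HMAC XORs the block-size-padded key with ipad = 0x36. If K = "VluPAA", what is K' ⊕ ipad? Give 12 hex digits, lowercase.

605a43667777

Key "VluPAA" = 56 6c 75 50 41 41 is exactly B = 6 bytes: K' = 56 6c 75 50 41 41.
XOR each byte with 0x36: 56⊕36=60, 6c⊕36=5a, 75⊕36=43, 50⊕36=66, 41⊕36=77, 41⊕36=77.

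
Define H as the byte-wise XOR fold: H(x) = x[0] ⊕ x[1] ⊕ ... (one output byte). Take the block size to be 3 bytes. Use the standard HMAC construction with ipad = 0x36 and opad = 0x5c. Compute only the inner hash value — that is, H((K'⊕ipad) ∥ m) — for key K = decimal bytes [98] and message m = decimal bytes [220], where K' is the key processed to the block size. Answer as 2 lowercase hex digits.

Key decimal bytes [98] = 62 is 1 byte ≤ B = 3; zero-pad to 3 bytes: K' = 62 00 00.
K' ⊕ ipad = 54 36 36.
Inner input = 54 36 36 ∥ dc.
Inner hash: XOR 54⊕36⊕36⊕dc = 88.

88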